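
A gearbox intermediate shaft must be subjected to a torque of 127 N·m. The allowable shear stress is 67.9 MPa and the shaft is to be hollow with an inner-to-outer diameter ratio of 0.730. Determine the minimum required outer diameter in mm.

23.7 mm

For a hollow shaft with d_i/d_o = 0.730: τ_max = 16T/(π d_o³ (1−k⁴)), so d_o = [16T/(π τ_allow (1−k⁴))]^(1/3) = [16·127.0/(π·6.79×10^7·0.7160)]^(1/3) = 0.02370 m.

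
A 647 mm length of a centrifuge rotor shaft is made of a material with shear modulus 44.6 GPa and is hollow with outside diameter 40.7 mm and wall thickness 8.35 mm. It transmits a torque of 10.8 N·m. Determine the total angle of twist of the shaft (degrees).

0.0379°

J = π(d_o⁴ − d_i⁴)/32 = π(0.0407⁴ − 0.0240⁴)/32 = 2.368×10^-7 m⁴.
θ = T·L/(G·J) = 10.80 × 0.647 / (44.6×10⁹ × 2.368×10^-7) = 6.616×10^-4 rad.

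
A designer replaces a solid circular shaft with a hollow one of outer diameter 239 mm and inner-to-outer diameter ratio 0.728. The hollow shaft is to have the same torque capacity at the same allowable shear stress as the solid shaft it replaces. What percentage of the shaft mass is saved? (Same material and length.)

Equal τ_max and T ⇒ the solid shaft needs d_s³ = d_o³(1−k⁴), so d_s = 239·(1−0.728⁴)^(1/3) = 214.1 mm.
Area ratio A_h/A_s = d_o²(1−k²)/d_s² = (1−k²)/(1−k⁴)^(2/3) = 0.5856.
Mass saving = 1 − 0.5856 = 41.4 %.

41.4 %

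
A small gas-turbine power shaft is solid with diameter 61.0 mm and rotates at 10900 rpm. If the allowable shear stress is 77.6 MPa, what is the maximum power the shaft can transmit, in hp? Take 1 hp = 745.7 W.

5290 hp

J = πd⁴/32 = π(0.0610)⁴/32 = 1.359×10^-6 m⁴.
T_max = τ_allow·J/r = 7.76×10^7 × 1.359×10^-6 / 0.0305 = 3458 N·m.
ω = 2π·10900/60 = 1141 rad/s, so P_max = T_max·ω = 3.948×10^6 W.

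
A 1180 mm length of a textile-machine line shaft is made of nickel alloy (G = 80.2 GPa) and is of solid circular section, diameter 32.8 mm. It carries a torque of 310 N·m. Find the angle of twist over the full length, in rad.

J = πd⁴/32 = π(0.0328)⁴/32 = 1.136×10^-7 m⁴.
θ = T·L/(G·J) = 310.0 × 1.18 / (80.2×10⁹ × 1.136×10^-7) = 0.04014 rad.

0.0401 rad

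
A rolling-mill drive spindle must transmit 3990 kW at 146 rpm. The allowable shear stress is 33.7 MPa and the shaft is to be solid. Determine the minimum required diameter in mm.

340 mm

ω = 2π·146/60 = 15.29 rad/s, so T = P/ω = 3990×10³ / 15.29 = 261000 N·m.
For a solid shaft τ_max = 16T/(πd³), so d = (16T/(π τ_allow))^(1/3) = (16·261000/(π·3.37×10^7))^(1/3) = 0.3404 m.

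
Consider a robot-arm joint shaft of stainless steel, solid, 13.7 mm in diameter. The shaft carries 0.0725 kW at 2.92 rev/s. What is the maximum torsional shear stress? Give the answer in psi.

1140 psi

ω = 2π·2.92 = 18.35 rad/s, so T = P/ω = 0.0725×10³ / 18.35 = 3.952 N·m.
J = πd⁴/32 = π(0.0137)⁴/32 = 3.458×10^-9 m⁴.
τ_max = T·r/J = 3.952 × 0.00685 / 3.458×10^-9 = 7.827×10^6 Pa.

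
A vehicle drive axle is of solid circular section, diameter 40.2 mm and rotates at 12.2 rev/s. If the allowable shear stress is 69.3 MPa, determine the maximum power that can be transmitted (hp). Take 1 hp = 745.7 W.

90.9 hp

J = πd⁴/32 = π(0.0402)⁴/32 = 2.564×10^-7 m⁴.
T_max = τ_allow·J/r = 6.93×10^7 × 2.564×10^-7 / 0.0201 = 884.0 N·m.
ω = 2π·12.2 = 76.65 rad/s, so P_max = T_max·ω = 6.776×10^4 W.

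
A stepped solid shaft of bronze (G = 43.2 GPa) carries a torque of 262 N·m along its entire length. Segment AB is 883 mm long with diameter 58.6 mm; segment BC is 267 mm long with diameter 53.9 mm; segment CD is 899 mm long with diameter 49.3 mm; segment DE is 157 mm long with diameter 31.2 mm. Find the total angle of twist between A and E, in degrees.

J_AB = π(0.0586)⁴/32 = 1.16×10^-6 m⁴; J_BC = π(0.0539)⁴/32 = 8.29×10^-7 m⁴; J_CD = π(0.0493)⁴/32 = 5.80×10^-7 m⁴; J_DE = π(0.0312)⁴/32 = 9.30×10^-8 m⁴.
θ = (T/G)·Σ L_i/J_i = (262.0/43.2×10⁹)·(0.883/1.16×10^-6 + 0.267/8.29×10^-7 + 0.899/5.80×10^-7 + 0.157/9.30×10^-8) = 0.02622 rad.

1.50°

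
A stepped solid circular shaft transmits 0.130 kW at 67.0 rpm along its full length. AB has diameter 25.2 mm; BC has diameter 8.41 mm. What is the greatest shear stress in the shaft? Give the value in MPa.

159 MPa

ω = 2π·67.0/60 = 7.016 rad/s, so T = P/ω = 0.130×10³ / 7.016 = 18.53 N·m.
Under the same torque, τ_max = 16T/(πd³) is largest where d is smallest — segment BC (d = 8.41 mm).
τ_max = 16·18.53/(π·(0.00841)³) = 1.586×10^8 Pa.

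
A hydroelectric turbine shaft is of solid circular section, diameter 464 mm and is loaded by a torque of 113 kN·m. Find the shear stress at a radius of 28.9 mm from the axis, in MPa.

0.718 MPa

J = πd⁴/32 = π(0.464)⁴/32 = 4.551×10^-3 m⁴.
Shear stress varies linearly with radius: τ = T·r/J = 113000 × 0.0289 / 4.551×10^-3 = 7.176×10^5 Pa.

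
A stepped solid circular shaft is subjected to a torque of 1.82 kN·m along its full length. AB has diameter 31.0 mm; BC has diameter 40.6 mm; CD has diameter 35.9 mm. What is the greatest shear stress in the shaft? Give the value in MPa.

Under the same torque, τ_max = 16T/(πd³) is largest where d is smallest — segment AB (d = 31.0 mm).
τ_max = 16·1820/(π·(0.0310)³) = 3.111×10^8 Pa.

311 MPa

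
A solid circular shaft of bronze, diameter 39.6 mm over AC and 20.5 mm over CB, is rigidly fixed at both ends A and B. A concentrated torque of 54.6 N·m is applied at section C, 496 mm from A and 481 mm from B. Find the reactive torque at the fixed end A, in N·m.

Compatibility: T_A·a/J_AC = T_B·b/J_CB with T_A + T_B = T₀.
J_AC = 2.41×10^-7 m⁴, J_CB = 1.73×10^-8 m⁴, so T_A = T₀·(J_AC/a)/((J_AC/a)+(J_CB/b)) = 50.84 N·m, T_B = 3.765 N·m.

50.8 N·m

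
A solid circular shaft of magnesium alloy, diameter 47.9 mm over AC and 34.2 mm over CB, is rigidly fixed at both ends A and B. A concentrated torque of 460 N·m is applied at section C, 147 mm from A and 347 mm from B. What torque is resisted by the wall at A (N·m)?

Compatibility: T_A·a/J_AC = T_B·b/J_CB with T_A + T_B = T₀.
J_AC = 5.17×10^-7 m⁴, J_CB = 1.34×10^-7 m⁴, so T_A = T₀·(J_AC/a)/((J_AC/a)+(J_CB/b)) = 414.4 N·m, T_B = 45.62 N·m.

414 N·m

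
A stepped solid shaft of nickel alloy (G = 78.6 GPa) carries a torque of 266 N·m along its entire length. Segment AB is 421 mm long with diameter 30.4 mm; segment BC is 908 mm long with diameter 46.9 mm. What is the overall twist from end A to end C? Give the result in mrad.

J_AB = π(0.0304)⁴/32 = 8.38×10^-8 m⁴; J_BC = π(0.0469)⁴/32 = 4.75×10^-7 m⁴.
θ = (T/G)·Σ L_i/J_i = (266.0/78.6×10⁹)·(0.421/8.38×10^-8 + 0.908/4.75×10^-7) = 0.02346 rad.

23.5 mrad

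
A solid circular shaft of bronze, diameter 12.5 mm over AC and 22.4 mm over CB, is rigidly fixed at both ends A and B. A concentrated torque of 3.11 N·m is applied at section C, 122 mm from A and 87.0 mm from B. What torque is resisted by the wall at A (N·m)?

0.201 N·m

Compatibility: T_A·a/J_AC = T_B·b/J_CB with T_A + T_B = T₀.
J_AC = 2.40×10^-9 m⁴, J_CB = 2.47×10^-8 m⁴, so T_A = T₀·(J_AC/a)/((J_AC/a)+(J_CB/b)) = 0.2012 N·m, T_B = 2.909 N·m.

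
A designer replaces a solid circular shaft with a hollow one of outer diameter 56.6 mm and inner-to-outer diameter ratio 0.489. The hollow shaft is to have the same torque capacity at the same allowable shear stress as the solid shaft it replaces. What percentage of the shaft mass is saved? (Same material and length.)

Equal τ_max and T ⇒ the solid shaft needs d_s³ = d_o³(1−k⁴), so d_s = 56.6·(1−0.489⁴)^(1/3) = 55.50 mm.
Area ratio A_h/A_s = d_o²(1−k²)/d_s² = (1−k²)/(1−k⁴)^(2/3) = 0.7913.
Mass saving = 1 − 0.7913 = 20.9 %.

20.9 %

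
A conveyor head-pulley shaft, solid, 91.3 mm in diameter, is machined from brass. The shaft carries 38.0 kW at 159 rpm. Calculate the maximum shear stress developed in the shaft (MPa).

15.3 MPa

ω = 2π·159/60 = 16.65 rad/s, so T = P/ω = 38.0×10³ / 16.65 = 2282 N·m.
J = πd⁴/32 = π(0.0913)⁴/32 = 6.822×10^-6 m⁴.
τ_max = T·r/J = 2282 × 0.0456 / 6.822×10^-6 = 1.527×10^7 Pa.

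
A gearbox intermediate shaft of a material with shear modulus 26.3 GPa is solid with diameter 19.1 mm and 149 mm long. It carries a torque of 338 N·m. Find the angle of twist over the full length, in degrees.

8.40°

J = πd⁴/32 = π(0.0191)⁴/32 = 1.307×10^-8 m⁴.
θ = T·L/(G·J) = 338.0 × 0.149 / (26.3×10⁹ × 1.307×10^-8) = 0.1466 rad.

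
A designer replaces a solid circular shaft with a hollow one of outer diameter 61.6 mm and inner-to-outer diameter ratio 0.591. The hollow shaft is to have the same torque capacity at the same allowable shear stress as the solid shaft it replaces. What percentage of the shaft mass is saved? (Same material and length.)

Equal τ_max and T ⇒ the solid shaft needs d_s³ = d_o³(1−k⁴), so d_s = 61.6·(1−0.591⁴)^(1/3) = 58.99 mm.
Area ratio A_h/A_s = d_o²(1−k²)/d_s² = (1−k²)/(1−k⁴)^(2/3) = 0.7097.
Mass saving = 1 − 0.7097 = 29.0 %.

29.0 %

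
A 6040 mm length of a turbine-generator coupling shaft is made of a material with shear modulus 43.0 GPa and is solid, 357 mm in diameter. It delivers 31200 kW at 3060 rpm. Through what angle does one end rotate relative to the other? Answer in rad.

ω = 2π·3060/60 = 320.4 rad/s, so T = P/ω = 31200×10³ / 320.4 = 97370 N·m.
J = πd⁴/32 = π(0.357)⁴/32 = 1.595×10^-3 m⁴.
θ = T·L/(G·J) = 97370 × 6.04 / (43.0×10⁹ × 1.595×10^-3) = 8.576×10^-3 rad.

0.00858 rad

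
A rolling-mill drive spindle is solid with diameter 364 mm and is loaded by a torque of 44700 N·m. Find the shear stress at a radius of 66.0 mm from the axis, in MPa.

1.71 MPa

J = πd⁴/32 = π(0.364)⁴/32 = 1.723×10^-3 m⁴.
Shear stress varies linearly with radius: τ = T·r/J = 44700 × 0.0660 / 1.723×10^-3 = 1.712×10^6 Pa.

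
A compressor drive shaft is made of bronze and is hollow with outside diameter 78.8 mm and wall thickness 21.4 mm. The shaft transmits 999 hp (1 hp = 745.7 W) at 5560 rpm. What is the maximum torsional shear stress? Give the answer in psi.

ω = 2π·5560/60 = 582.2 rad/s, so T = P/ω = 999×745.7 / 582.2 = 1279 N·m.
J = π(d_o⁴ − d_i⁴)/32 = π(0.0788⁴ − 0.0360⁴)/32 = 3.620×10^-6 m⁴.
τ_max = T·r/J = 1279 × 0.0394 / 3.620×10^-6 = 1.392×10^7 Pa.

2020 psi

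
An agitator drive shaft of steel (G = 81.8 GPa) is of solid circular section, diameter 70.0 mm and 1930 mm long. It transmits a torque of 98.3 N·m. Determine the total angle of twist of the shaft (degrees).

0.0564°

J = πd⁴/32 = π(0.0700)⁴/32 = 2.357×10^-6 m⁴.
θ = T·L/(G·J) = 98.30 × 1.93 / (81.8×10⁹ × 2.357×10^-6) = 9.839×10^-4 rad.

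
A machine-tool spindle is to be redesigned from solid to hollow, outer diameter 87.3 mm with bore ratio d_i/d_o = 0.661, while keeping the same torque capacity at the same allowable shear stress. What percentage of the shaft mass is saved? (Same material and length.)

35.2 %

Equal τ_max and T ⇒ the solid shaft needs d_s³ = d_o³(1−k⁴), so d_s = 87.3·(1−0.661⁴)^(1/3) = 81.35 mm.
Area ratio A_h/A_s = d_o²(1−k²)/d_s² = (1−k²)/(1−k⁴)^(2/3) = 0.6485.
Mass saving = 1 − 0.6485 = 35.2 %.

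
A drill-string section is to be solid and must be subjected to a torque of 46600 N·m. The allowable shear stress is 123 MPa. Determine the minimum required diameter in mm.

For a solid shaft τ_max = 16T/(πd³), so d = (16T/(π τ_allow))^(1/3) = (16·46600/(π·1.23×10^8))^(1/3) = 0.1245 m.

124 mm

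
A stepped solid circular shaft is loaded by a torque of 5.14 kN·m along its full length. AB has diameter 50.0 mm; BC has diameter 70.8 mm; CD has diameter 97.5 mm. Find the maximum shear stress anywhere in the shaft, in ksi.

30.4 ksi

Under the same torque, τ_max = 16T/(πd³) is largest where d is smallest — segment AB (d = 50.0 mm).
τ_max = 16·5140/(π·(0.0500)³) = 2.094×10^8 Pa.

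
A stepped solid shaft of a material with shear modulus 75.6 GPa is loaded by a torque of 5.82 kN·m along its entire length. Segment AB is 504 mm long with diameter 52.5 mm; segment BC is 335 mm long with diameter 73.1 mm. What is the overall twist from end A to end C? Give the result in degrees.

J_AB = π(0.0525)⁴/32 = 7.46×10^-7 m⁴; J_BC = π(0.0731)⁴/32 = 2.80×10^-6 m⁴.
θ = (T/G)·Σ L_i/J_i = (5820/75.6×10⁹)·(0.504/7.46×10^-7 + 0.335/2.80×10^-6) = 0.06122 rad.

3.51°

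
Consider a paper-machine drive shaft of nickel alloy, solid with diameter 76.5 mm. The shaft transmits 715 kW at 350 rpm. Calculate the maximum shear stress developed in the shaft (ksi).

ω = 2π·350/60 = 36.65 rad/s, so T = P/ω = 715×10³ / 36.65 = 19510 N·m.
J = πd⁴/32 = π(0.0765)⁴/32 = 3.362×10^-6 m⁴.
τ_max = T·r/J = 19510 × 0.0382 / 3.362×10^-6 = 2.219×10^8 Pa.

32.2 ksi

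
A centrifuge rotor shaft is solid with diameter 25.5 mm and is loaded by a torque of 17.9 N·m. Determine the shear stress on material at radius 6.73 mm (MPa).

2.90 MPa

J = πd⁴/32 = π(0.0255)⁴/32 = 4.151×10^-8 m⁴.
Shear stress varies linearly with radius: τ = T·r/J = 17.90 × 0.00673 / 4.151×10^-8 = 2.902×10^6 Pa.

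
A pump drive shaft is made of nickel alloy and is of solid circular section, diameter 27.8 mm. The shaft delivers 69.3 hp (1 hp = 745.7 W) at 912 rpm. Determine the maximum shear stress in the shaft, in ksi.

ω = 2π·912/60 = 95.50 rad/s, so T = P/ω = 69.3×745.7 / 95.50 = 541.1 N·m.
J = πd⁴/32 = π(0.0278)⁴/32 = 5.864×10^-8 m⁴.
τ_max = T·r/J = 541.1 × 0.0139 / 5.864×10^-8 = 1.283×10^8 Pa.

18.6 ksi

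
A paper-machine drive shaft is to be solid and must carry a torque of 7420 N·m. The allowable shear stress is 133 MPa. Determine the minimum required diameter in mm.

For a solid shaft τ_max = 16T/(πd³), so d = (16T/(π τ_allow))^(1/3) = (16·7420/(π·1.33×10^8))^(1/3) = 0.06574 m.

65.7 mm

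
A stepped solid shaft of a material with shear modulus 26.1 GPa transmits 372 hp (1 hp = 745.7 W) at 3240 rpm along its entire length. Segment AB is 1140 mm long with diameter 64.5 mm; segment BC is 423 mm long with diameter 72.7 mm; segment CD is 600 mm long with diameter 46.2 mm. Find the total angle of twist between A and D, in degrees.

ω = 2π·3240/60 = 339.3 rad/s, so T = P/ω = 372×745.7 / 339.3 = 817.6 N·m.
J_AB = π(0.0645)⁴/32 = 1.70×10^-6 m⁴; J_BC = π(0.0727)⁴/32 = 2.74×10^-6 m⁴; J_CD = π(0.0462)⁴/32 = 4.47×10^-7 m⁴.
θ = (T/G)·Σ L_i/J_i = (817.6/26.1×10⁹)·(1.14/1.70×10^-6 + 0.423/2.74×10^-6 + 0.600/4.47×10^-7) = 0.06787 rad.

3.89°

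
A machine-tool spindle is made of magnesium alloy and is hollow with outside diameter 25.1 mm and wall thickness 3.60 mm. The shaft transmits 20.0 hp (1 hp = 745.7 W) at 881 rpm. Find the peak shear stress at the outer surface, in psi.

ω = 2π·881/60 = 92.26 rad/s, so T = P/ω = 20.0×745.7 / 92.26 = 161.7 N·m.
J = π(d_o⁴ − d_i⁴)/32 = π(0.0251⁴ − 0.0179⁴)/32 = 2.889×10^-8 m⁴.
τ_max = T·r/J = 161.7 × 0.0126 / 2.889×10^-8 = 7.023×10^7 Pa.

10200 psi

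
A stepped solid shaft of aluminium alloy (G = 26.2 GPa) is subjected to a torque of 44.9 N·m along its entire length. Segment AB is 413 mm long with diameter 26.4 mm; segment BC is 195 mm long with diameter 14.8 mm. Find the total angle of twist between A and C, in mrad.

J_AB = π(0.0264)⁴/32 = 4.77×10^-8 m⁴; J_BC = π(0.0148)⁴/32 = 4.71×10^-9 m⁴.
θ = (T/G)·Σ L_i/J_i = (44.90/26.2×10⁹)·(0.413/4.77×10^-8 + 0.195/4.71×10^-9) = 0.08579 rad.

85.8 mrad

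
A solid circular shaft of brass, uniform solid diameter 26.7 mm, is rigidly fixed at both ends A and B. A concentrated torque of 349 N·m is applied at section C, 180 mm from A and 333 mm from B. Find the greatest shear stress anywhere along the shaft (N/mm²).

With uniform GJ and both ends fixed, compatibility θ_AC = θ_CB gives T_A·a = T_B·b, together with T_A + T_B = T₀.
T_A = T₀·b/(a+b) = 349.0·333/513.0 = 226.5 N·m; T_B = 122.5 N·m.
τ in each portion: τ_AC = 6.06×10^7 Pa, τ_CB = 3.28×10^7 Pa; maximum is in AC.
τ_max = T_AC·r/J = 226.5·0.0133/4.99×10^-8 = 6.062×10^7 Pa.

60.6 N/mm²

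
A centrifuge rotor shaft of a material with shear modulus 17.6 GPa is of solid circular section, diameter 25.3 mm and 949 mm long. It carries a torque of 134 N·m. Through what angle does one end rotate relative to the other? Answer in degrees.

10.3°

J = πd⁴/32 = π(0.0253)⁴/32 = 4.022×10^-8 m⁴.
θ = T·L/(G·J) = 134.0 × 0.949 / (17.6×10⁹ × 4.022×10^-8) = 0.1796 rad.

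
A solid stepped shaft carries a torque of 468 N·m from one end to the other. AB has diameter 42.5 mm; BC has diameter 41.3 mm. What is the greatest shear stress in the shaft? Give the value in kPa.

33800 kPa

Under the same torque, τ_max = 16T/(πd³) is largest where d is smallest — segment BC (d = 41.3 mm).
τ_max = 16·468.0/(π·(0.0413)³) = 3.383×10^7 Pa.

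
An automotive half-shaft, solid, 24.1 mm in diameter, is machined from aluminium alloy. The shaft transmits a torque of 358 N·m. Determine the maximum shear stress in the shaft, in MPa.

J = πd⁴/32 = π(0.0241)⁴/32 = 3.312×10^-8 m⁴.
τ_max = T·r/J = 358.0 × 0.0120 / 3.312×10^-8 = 1.303×10^8 Pa.

130 MPa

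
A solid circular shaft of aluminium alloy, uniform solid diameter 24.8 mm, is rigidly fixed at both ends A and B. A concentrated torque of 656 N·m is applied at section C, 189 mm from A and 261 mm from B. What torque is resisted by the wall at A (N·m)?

With uniform GJ and both ends fixed, compatibility θ_AC = θ_CB gives T_A·a = T_B·b, together with T_A + T_B = T₀.
T_A = T₀·b/(a+b) = 656.0·261/450.0 = 380.5 N·m; T_B = 275.5 N·m.

380 N·m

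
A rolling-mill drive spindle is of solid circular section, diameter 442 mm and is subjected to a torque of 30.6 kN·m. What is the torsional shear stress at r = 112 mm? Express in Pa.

915000 Pa

J = πd⁴/32 = π(0.442)⁴/32 = 3.747×10^-3 m⁴.
Shear stress varies linearly with radius: τ = T·r/J = 30600 × 0.112 / 3.747×10^-3 = 9.146×10^5 Pa.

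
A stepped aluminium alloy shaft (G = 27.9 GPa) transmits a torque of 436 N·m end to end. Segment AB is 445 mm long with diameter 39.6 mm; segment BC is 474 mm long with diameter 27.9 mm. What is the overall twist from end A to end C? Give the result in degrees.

8.78°

J_AB = π(0.0396)⁴/32 = 2.41×10^-7 m⁴; J_BC = π(0.0279)⁴/32 = 5.95×10^-8 m⁴.
θ = (T/G)·Σ L_i/J_i = (436.0/27.9×10⁹)·(0.445/2.41×10^-7 + 0.474/5.95×10^-8) = 0.1533 rad.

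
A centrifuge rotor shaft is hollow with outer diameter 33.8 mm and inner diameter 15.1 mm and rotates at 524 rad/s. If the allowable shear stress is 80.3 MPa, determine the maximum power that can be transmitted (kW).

306 kW

J = π(d_o⁴ − d_i⁴)/32 = π(0.0338⁴ − 0.0151⁴)/32 = 1.230×10^-7 m⁴.
T_max = τ_allow·J/r = 8.03×10^7 × 1.230×10^-7 / 0.0169 = 584.6 N·m.
ω = 524 rad/s, so P_max = T_max·ω = 3.063×10^5 W.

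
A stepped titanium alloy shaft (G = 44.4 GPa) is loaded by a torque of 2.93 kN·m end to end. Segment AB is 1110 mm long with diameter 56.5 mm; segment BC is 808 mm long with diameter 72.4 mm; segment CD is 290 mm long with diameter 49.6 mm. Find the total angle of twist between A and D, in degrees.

7.17°

J_AB = π(0.0565)⁴/32 = 1.00×10^-6 m⁴; J_BC = π(0.0724)⁴/32 = 2.70×10^-6 m⁴; J_CD = π(0.0496)⁴/32 = 5.94×10^-7 m⁴.
θ = (T/G)·Σ L_i/J_i = (2930/44.4×10⁹)·(1.11/1.00×10^-6 + 0.808/2.70×10^-6 + 0.290/5.94×10^-7) = 0.1252 rad.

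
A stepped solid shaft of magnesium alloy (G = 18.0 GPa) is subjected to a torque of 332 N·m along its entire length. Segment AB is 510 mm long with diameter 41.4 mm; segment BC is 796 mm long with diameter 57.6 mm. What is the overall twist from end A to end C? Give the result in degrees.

2.65°

J_AB = π(0.0414)⁴/32 = 2.88×10^-7 m⁴; J_BC = π(0.0576)⁴/32 = 1.08×10^-6 m⁴.
θ = (T/G)·Σ L_i/J_i = (332.0/18.0×10⁹)·(0.510/2.88×10^-7 + 0.796/1.08×10^-6) = 0.04620 rad.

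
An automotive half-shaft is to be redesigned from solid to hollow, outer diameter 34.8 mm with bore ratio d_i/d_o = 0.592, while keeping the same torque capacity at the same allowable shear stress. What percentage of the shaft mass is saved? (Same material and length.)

29.1 %

Equal τ_max and T ⇒ the solid shaft needs d_s³ = d_o³(1−k⁴), so d_s = 34.8·(1−0.592⁴)^(1/3) = 33.31 mm.
Area ratio A_h/A_s = d_o²(1−k²)/d_s² = (1−k²)/(1−k⁴)^(2/3) = 0.7088.
Mass saving = 1 − 0.7088 = 29.1 %.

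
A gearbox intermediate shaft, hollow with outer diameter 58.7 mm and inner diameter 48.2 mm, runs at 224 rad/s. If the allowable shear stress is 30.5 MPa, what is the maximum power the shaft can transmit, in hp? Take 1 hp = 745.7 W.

198 hp

J = π(d_o⁴ − d_i⁴)/32 = π(0.0587⁴ − 0.0482⁴)/32 = 6.357×10^-7 m⁴.
T_max = τ_allow·J/r = 3.05×10^7 × 6.357×10^-7 / 0.0294 = 660.6 N·m.
ω = 224 rad/s, so P_max = T_max·ω = 1.480×10^5 W.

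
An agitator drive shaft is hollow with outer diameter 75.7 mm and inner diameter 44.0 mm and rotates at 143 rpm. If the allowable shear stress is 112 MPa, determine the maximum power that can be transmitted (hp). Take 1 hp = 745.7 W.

J = π(d_o⁴ − d_i⁴)/32 = π(0.0757⁴ − 0.0440⁴)/32 = 2.856×10^-6 m⁴.
T_max = τ_allow·J/r = 1.12×10^8 × 2.856×10^-6 / 0.0379 = 8451 N·m.
ω = 2π·143/60 = 14.97 rad/s, so P_max = T_max·ω = 1.266×10^5 W.

170 hp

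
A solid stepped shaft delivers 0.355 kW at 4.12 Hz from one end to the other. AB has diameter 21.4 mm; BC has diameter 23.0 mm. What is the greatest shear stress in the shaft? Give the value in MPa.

ω = 2π·4.12 = 25.89 rad/s, so T = P/ω = 0.355×10³ / 25.89 = 13.71 N·m.
Under the same torque, τ_max = 16T/(πd³) is largest where d is smallest — segment AB (d = 21.4 mm).
τ_max = 16·13.71/(π·(0.0214)³) = 7.127×10^6 Pa.

7.13 MPa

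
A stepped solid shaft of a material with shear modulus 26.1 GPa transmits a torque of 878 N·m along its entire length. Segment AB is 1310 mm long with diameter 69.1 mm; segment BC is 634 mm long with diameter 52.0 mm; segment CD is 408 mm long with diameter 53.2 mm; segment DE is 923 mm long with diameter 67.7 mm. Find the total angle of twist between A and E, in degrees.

J_AB = π(0.0691)⁴/32 = 2.24×10^-6 m⁴; J_BC = π(0.0520)⁴/32 = 7.18×10^-7 m⁴; J_CD = π(0.0532)⁴/32 = 7.86×10^-7 m⁴; J_DE = π(0.0677)⁴/32 = 2.06×10^-6 m⁴.
θ = (T/G)·Σ L_i/J_i = (878.0/26.1×10⁹)·(1.31/2.24×10^-6 + 0.634/7.18×10^-7 + 0.408/7.86×10^-7 + 0.923/2.06×10^-6) = 0.08191 rad.

4.69°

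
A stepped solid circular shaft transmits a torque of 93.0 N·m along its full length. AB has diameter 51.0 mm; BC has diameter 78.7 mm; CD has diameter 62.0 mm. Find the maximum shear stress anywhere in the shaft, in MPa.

3.57 MPa

Under the same torque, τ_max = 16T/(πd³) is largest where d is smallest — segment AB (d = 51.0 mm).
τ_max = 16·93.00/(π·(0.0510)³) = 3.571×10^6 Pa.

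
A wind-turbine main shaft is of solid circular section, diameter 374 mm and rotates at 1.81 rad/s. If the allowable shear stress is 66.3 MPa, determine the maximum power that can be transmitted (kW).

1230 kW

J = πd⁴/32 = π(0.374)⁴/32 = 1.921×10^-3 m⁴.
T_max = τ_allow·J/r = 6.63×10^7 × 1.921×10^-3 / 0.187 = 681000 N·m.
ω = 1.81 rad/s, so P_max = T_max·ω = 1.233×10^6 W.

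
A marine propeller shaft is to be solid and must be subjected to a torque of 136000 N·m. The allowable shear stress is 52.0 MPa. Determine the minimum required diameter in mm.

237 mm

For a solid shaft τ_max = 16T/(πd³), so d = (16T/(π τ_allow))^(1/3) = (16·136000/(π·5.20×10^7))^(1/3) = 0.2370 m.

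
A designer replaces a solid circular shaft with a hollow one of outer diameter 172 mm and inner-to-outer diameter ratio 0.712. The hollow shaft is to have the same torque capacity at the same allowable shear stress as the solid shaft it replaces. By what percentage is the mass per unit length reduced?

Equal τ_max and T ⇒ the solid shaft needs d_s³ = d_o³(1−k⁴), so d_s = 172·(1−0.712⁴)^(1/3) = 155.8 mm.
Area ratio A_h/A_s = d_o²(1−k²)/d_s² = (1−k²)/(1−k⁴)^(2/3) = 0.6010.
Mass saving = 1 − 0.6010 = 39.9 %.

39.9 %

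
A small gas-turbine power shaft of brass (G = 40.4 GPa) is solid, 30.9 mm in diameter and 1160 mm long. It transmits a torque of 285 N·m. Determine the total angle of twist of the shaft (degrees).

5.24°

J = πd⁴/32 = π(0.0309)⁴/32 = 8.950×10^-8 m⁴.
θ = T·L/(G·J) = 285.0 × 1.16 / (40.4×10⁹ × 8.950×10^-8) = 0.09143 rad.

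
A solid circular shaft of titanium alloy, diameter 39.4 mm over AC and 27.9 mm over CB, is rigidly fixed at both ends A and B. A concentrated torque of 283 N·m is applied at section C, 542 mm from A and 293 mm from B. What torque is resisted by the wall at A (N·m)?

193 N·m

Compatibility: T_A·a/J_AC = T_B·b/J_CB with T_A + T_B = T₀.
J_AC = 2.37×10^-7 m⁴, J_CB = 5.95×10^-8 m⁴, so T_A = T₀·(J_AC/a)/((J_AC/a)+(J_CB/b)) = 193.2 N·m, T_B = 89.84 N·m.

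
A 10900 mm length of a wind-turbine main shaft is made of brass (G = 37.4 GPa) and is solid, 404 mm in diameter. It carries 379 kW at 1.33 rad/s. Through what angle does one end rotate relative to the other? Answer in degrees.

1.82°

ω = 1.33 rad/s, so T = P/ω = 379×10³ / 1.330 = 285000 N·m.
J = πd⁴/32 = π(0.404)⁴/32 = 2.615×10^-3 m⁴.
θ = T·L/(G·J) = 285000 × 10.9 / (37.4×10⁹ × 2.615×10^-3) = 0.03176 rad.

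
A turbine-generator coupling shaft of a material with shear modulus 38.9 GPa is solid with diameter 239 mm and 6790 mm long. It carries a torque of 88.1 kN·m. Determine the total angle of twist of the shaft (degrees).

J = πd⁴/32 = π(0.239)⁴/32 = 3.203×10^-4 m⁴.
θ = T·L/(G·J) = 88100 × 6.79 / (38.9×10⁹ × 3.203×10^-4) = 0.04801 rad.

2.75°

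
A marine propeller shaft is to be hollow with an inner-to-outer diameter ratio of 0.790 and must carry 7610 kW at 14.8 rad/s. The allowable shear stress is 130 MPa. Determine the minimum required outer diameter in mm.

ω = 14.8 rad/s, so T = P/ω = 7610×10³ / 14.80 = 514200 N·m.
For a hollow shaft with d_i/d_o = 0.790: τ_max = 16T/(π d_o³ (1−k⁴)), so d_o = [16T/(π τ_allow (1−k⁴))]^(1/3) = [16·514200/(π·1.30×10^8·0.6105)]^(1/3) = 0.3207 m.

321 mm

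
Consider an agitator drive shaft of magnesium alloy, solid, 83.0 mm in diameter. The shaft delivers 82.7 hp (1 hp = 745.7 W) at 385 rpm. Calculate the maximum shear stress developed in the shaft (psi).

1980 psi

ω = 2π·385/60 = 40.32 rad/s, so T = P/ω = 82.7×745.7 / 40.32 = 1530 N·m.
J = πd⁴/32 = π(0.0830)⁴/32 = 4.659×10^-6 m⁴.
τ_max = T·r/J = 1530 × 0.0415 / 4.659×10^-6 = 1.362×10^7 Pa.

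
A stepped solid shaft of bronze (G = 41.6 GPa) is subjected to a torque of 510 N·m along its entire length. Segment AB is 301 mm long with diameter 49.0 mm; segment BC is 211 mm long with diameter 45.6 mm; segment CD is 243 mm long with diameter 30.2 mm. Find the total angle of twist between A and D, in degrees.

2.81°

J_AB = π(0.0490)⁴/32 = 5.66×10^-7 m⁴; J_BC = π(0.0456)⁴/32 = 4.24×10^-7 m⁴; J_CD = π(0.0302)⁴/32 = 8.17×10^-8 m⁴.
θ = (T/G)·Σ L_i/J_i = (510.0/41.6×10⁹)·(0.301/5.66×10^-7 + 0.211/4.24×10^-7 + 0.243/8.17×10^-8) = 0.04909 rad.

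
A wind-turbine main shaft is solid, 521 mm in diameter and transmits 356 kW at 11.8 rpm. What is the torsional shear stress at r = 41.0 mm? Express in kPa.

1630 kPa

ω = 2π·11.8/60 = 1.236 rad/s, so T = P/ω = 356×10³ / 1.236 = 288100 N·m.
J = πd⁴/32 = π(0.521)⁴/32 = 7.234×10^-3 m⁴.
Shear stress varies linearly with radius: τ = T·r/J = 288100 × 0.0410 / 7.234×10^-3 = 1.633×10^6 Pa.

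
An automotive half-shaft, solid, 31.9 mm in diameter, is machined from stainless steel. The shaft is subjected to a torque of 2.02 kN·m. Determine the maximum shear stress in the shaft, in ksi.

J = πd⁴/32 = π(0.0319)⁴/32 = 1.017×10^-7 m⁴.
τ_max = T·r/J = 2020 × 0.0159 / 1.017×10^-7 = 3.169×10^8 Pa.

46.0 ksi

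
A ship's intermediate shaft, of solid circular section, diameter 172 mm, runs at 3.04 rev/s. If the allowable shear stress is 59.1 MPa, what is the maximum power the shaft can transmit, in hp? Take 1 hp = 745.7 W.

J = πd⁴/32 = π(0.172)⁴/32 = 8.592×10^-5 m⁴.
T_max = τ_allow·J/r = 5.91×10^7 × 8.592×10^-5 / 0.0860 = 59050 N·m.
ω = 2π·3.04 = 19.10 rad/s, so P_max = T_max·ω = 1.128×10^6 W.

1510 hp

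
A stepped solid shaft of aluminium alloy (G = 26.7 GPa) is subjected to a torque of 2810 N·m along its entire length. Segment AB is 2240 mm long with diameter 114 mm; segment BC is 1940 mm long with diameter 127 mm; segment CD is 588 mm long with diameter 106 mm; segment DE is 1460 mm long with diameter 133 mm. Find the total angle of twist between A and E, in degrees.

J_AB = π(0.114)⁴/32 = 1.66×10^-5 m⁴; J_BC = π(0.127)⁴/32 = 2.55×10^-5 m⁴; J_CD = π(0.106)⁴/32 = 1.24×10^-5 m⁴; J_DE = π(0.133)⁴/32 = 3.07×10^-5 m⁴.
θ = (T/G)·Σ L_i/J_i = (2810/26.7×10⁹)·(2.24/1.66×10^-5 + 1.94/2.55×10^-5 + 0.588/1.24×10^-5 + 1.46/3.07×10^-5) = 0.03221 rad.

1.85°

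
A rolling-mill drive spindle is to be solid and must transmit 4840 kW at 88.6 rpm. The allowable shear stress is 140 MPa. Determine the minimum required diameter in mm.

267 mm

ω = 2π·88.6/60 = 9.278 rad/s, so T = P/ω = 4840×10³ / 9.278 = 521700 N·m.
For a solid shaft τ_max = 16T/(πd³), so d = (16T/(π τ_allow))^(1/3) = (16·521700/(π·1.40×10^8))^(1/3) = 0.2667 m.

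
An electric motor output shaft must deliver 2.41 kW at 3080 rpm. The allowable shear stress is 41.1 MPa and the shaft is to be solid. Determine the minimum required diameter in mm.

ω = 2π·3080/60 = 322.5 rad/s, so T = P/ω = 2.41×10³ / 322.5 = 7.472 N·m.
For a solid shaft τ_max = 16T/(πd³), so d = (16T/(π τ_allow))^(1/3) = (16·7.472/(π·4.11×10^7))^(1/3) = 0.009747 m.

9.75 mm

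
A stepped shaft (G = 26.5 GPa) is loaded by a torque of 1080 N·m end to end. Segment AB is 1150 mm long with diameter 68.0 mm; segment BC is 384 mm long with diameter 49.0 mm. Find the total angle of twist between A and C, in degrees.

2.86°

J_AB = π(0.0680)⁴/32 = 2.10×10^-6 m⁴; J_BC = π(0.0490)⁴/32 = 5.66×10^-7 m⁴.
θ = (T/G)·Σ L_i/J_i = (1080/26.5×10⁹)·(1.15/2.10×10^-6 + 0.384/5.66×10^-7) = 0.04998 rad.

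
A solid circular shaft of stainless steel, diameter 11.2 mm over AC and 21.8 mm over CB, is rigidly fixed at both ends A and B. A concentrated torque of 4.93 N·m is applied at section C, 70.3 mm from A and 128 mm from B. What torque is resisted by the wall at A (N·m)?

0.555 N·m

Compatibility: T_A·a/J_AC = T_B·b/J_CB with T_A + T_B = T₀.
J_AC = 1.54×10^-9 m⁴, J_CB = 2.22×10^-8 m⁴, so T_A = T₀·(J_AC/a)/((J_AC/a)+(J_CB/b)) = 0.5550 N·m, T_B = 4.375 N·m.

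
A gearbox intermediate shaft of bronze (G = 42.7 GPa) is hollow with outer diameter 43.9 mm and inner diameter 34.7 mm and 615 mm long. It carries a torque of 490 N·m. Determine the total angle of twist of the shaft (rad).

0.0317 rad

J = π(d_o⁴ − d_i⁴)/32 = π(0.0439⁴ − 0.0347⁴)/32 = 2.223×10^-7 m⁴.
θ = T·L/(G·J) = 490.0 × 0.615 / (42.7×10⁹ × 2.223×10^-7) = 0.03175 rad.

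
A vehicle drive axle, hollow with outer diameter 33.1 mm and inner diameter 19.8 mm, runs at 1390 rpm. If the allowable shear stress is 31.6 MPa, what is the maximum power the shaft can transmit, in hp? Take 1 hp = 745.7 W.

J = π(d_o⁴ − d_i⁴)/32 = π(0.0331⁴ − 0.0198⁴)/32 = 1.028×10^-7 m⁴.
T_max = τ_allow·J/r = 3.16×10^7 × 1.028×10^-7 / 0.0166 = 196.2 N·m.
ω = 2π·1390/60 = 145.6 rad/s, so P_max = T_max·ω = 2.856×10^4 W.

38.3 hp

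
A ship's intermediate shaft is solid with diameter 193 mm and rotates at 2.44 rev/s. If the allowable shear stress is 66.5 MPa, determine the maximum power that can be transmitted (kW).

1440 kW

J = πd⁴/32 = π(0.193)⁴/32 = 1.362×10^-4 m⁴.
T_max = τ_allow·J/r = 6.65×10^7 × 1.362×10^-4 / 0.0965 = 93870 N·m.
ω = 2π·2.44 = 15.33 rad/s, so P_max = T_max·ω = 1.439×10^6 W.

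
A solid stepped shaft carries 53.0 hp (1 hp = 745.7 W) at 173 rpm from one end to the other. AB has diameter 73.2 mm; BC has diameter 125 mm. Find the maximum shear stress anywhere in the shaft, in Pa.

2.83e7 Pa

ω = 2π·173/60 = 18.12 rad/s, so T = P/ω = 53.0×745.7 / 18.12 = 2182 N·m.
Under the same torque, τ_max = 16T/(πd³) is largest where d is smallest — segment AB (d = 73.2 mm).
τ_max = 16·2182/(π·(0.0732)³) = 2.833×10^7 Pa.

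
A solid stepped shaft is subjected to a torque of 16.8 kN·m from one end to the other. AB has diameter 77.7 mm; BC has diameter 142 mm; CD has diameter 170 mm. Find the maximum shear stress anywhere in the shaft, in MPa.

182 MPa

Under the same torque, τ_max = 16T/(πd³) is largest where d is smallest — segment AB (d = 77.7 mm).
τ_max = 16·16800/(π·(0.0777)³) = 1.824×10^8 Pa.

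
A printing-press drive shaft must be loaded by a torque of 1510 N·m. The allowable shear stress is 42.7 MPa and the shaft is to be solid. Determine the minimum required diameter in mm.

For a solid shaft τ_max = 16T/(πd³), so d = (16T/(π τ_allow))^(1/3) = (16·1510/(π·4.27×10^7))^(1/3) = 0.05647 m.

56.5 mm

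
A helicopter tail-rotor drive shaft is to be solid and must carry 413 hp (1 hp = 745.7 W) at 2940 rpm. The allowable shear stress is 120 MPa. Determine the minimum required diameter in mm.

34.9 mm

ω = 2π·2940/60 = 307.9 rad/s, so T = P/ω = 413×745.7 / 307.9 = 1000 N·m.
For a solid shaft τ_max = 16T/(πd³), so d = (16T/(π τ_allow))^(1/3) = (16·1000/(π·1.20×10^8))^(1/3) = 0.03489 m.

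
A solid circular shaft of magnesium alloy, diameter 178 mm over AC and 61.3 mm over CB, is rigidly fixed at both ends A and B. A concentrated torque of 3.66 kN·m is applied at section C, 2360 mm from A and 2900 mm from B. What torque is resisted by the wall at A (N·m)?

3620 N·m

Compatibility: T_A·a/J_AC = T_B·b/J_CB with T_A + T_B = T₀.
J_AC = 9.86×10^-5 m⁴, J_CB = 1.39×10^-6 m⁴, so T_A = T₀·(J_AC/a)/((J_AC/a)+(J_CB/b)) = 3619 N·m, T_B = 41.42 N·m.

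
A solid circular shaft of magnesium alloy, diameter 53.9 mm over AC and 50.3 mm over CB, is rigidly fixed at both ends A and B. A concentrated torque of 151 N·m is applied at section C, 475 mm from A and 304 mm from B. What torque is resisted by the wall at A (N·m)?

Compatibility: T_A·a/J_AC = T_B·b/J_CB with T_A + T_B = T₀.
J_AC = 8.29×10^-7 m⁴, J_CB = 6.28×10^-7 m⁴, so T_A = T₀·(J_AC/a)/((J_AC/a)+(J_CB/b)) = 69.11 N·m, T_B = 81.89 N·m.

69.1 N·m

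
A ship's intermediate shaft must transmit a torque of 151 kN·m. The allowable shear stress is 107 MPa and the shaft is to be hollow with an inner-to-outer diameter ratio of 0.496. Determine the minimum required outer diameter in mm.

197 mm

For a hollow shaft with d_i/d_o = 0.496: τ_max = 16T/(π d_o³ (1−k⁴)), so d_o = [16T/(π τ_allow (1−k⁴))]^(1/3) = [16·151000/(π·1.07×10^8·0.9395)]^(1/3) = 0.1970 m.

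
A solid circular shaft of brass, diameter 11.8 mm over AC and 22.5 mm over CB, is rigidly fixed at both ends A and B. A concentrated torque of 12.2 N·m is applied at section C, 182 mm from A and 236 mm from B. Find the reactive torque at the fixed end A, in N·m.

Compatibility: T_A·a/J_AC = T_B·b/J_CB with T_A + T_B = T₀.
J_AC = 1.90×10^-9 m⁴, J_CB = 2.52×10^-8 m⁴, so T_A = T₀·(J_AC/a)/((J_AC/a)+(J_CB/b)) = 1.090 N·m, T_B = 11.11 N·m.

1.09 N·m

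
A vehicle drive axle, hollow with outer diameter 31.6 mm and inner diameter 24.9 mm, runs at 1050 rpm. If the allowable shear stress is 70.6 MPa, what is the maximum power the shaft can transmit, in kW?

J = π(d_o⁴ − d_i⁴)/32 = π(0.0316⁴ − 0.0249⁴)/32 = 6.015×10^-8 m⁴.
T_max = τ_allow·J/r = 7.06×10^7 × 6.015×10^-8 / 0.0158 = 268.8 N·m.
ω = 2π·1050/60 = 110.0 rad/s, so P_max = T_max·ω = 2.955×10^4 W.

29.6 kW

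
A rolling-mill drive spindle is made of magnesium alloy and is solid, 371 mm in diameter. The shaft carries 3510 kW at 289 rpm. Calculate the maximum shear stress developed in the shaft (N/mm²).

11.6 N/mm²

ω = 2π·289/60 = 30.26 rad/s, so T = P/ω = 3510×10³ / 30.26 = 116000 N·m.
J = πd⁴/32 = π(0.371)⁴/32 = 1.860×10^-3 m⁴.
τ_max = T·r/J = 116000 × 0.185 / 1.860×10^-3 = 1.157×10^7 Pa.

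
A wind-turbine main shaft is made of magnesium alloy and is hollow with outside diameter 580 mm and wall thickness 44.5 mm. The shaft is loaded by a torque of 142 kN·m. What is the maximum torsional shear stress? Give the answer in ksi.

1.11 ksi

J = π(d_o⁴ − d_i⁴)/32 = π(0.580⁴ − 0.491⁴)/32 = 5.404×10^-3 m⁴.
τ_max = T·r/J = 142000 × 0.290 / 5.404×10^-3 = 7.620×10^6 Pa.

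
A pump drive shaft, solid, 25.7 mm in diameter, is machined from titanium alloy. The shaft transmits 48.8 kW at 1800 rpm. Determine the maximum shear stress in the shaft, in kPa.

ω = 2π·1800/60 = 188.5 rad/s, so T = P/ω = 48.8×10³ / 188.5 = 258.9 N·m.
J = πd⁴/32 = π(0.0257)⁴/32 = 4.283×10^-8 m⁴.
τ_max = T·r/J = 258.9 × 0.0129 / 4.283×10^-8 = 7.768×10^7 Pa.

77700 kPa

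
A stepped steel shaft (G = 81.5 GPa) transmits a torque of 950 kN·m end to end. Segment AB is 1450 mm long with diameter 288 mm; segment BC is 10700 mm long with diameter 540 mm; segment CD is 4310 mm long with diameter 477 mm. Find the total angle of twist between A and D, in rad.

J_AB = π(0.288)⁴/32 = 6.75×10^-4 m⁴; J_BC = π(0.540)⁴/32 = 8.35×10^-3 m⁴; J_CD = π(0.477)⁴/32 = 5.08×10^-3 m⁴.
θ = (T/G)·Σ L_i/J_i = (950000/81.5×10⁹)·(1.45/6.75×10^-4 + 10.7/8.35×10^-3 + 4.31/5.08×10^-3) = 0.04985 rad.

0.0499 rad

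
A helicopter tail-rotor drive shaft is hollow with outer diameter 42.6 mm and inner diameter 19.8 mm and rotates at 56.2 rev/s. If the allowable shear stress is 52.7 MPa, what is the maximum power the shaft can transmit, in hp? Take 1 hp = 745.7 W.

361 hp

J = π(d_o⁴ − d_i⁴)/32 = π(0.0426⁴ − 0.0198⁴)/32 = 3.082×10^-7 m⁴.
T_max = τ_allow·J/r = 5.27×10^7 × 3.082×10^-7 / 0.0213 = 762.6 N·m.
ω = 2π·56.2 = 353.1 rad/s, so P_max = T_max·ω = 2.693×10^5 W.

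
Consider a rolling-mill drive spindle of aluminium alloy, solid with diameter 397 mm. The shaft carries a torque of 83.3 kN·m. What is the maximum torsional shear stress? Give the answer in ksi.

J = πd⁴/32 = π(0.397)⁴/32 = 2.439×10^-3 m⁴.
τ_max = T·r/J = 83300 × 0.199 / 2.439×10^-3 = 6.780×10^6 Pa.

0.983 ksi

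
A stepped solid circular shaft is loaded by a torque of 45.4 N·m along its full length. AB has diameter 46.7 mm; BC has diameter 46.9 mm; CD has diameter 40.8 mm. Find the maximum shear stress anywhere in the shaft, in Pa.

3.40e6 Pa

Under the same torque, τ_max = 16T/(πd³) is largest where d is smallest — segment CD (d = 40.8 mm).
τ_max = 16·45.40/(π·(0.0408)³) = 3.404×10^6 Pa.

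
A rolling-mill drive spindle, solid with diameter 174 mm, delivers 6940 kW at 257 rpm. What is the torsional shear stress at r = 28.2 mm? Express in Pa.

8.08e7 Pa

ω = 2π·257/60 = 26.91 rad/s, so T = P/ω = 6940×10³ / 26.91 = 257900 N·m.
J = πd⁴/32 = π(0.174)⁴/32 = 8.999×10^-5 m⁴.
Shear stress varies linearly with radius: τ = T·r/J = 257900 × 0.0282 / 8.999×10^-5 = 8.081×10^7 Pa.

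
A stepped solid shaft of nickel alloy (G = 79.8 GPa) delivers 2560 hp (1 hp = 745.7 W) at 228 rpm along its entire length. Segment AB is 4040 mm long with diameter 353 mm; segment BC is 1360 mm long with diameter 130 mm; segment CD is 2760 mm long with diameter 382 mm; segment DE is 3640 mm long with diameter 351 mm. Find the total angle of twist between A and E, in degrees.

ω = 2π·228/60 = 23.88 rad/s, so T = P/ω = 2560×745.7 / 23.88 = 79950 N·m.
J_AB = π(0.353)⁴/32 = 1.52×10^-3 m⁴; J_BC = π(0.130)⁴/32 = 2.80×10^-5 m⁴; J_CD = π(0.382)⁴/32 = 2.09×10^-3 m⁴; J_DE = π(0.351)⁴/32 = 1.49×10^-3 m⁴.
θ = (T/G)·Σ L_i/J_i = (79950/79.8×10⁹)·(4.04/1.52×10^-3 + 1.36/2.80×10^-5 + 2.76/2.09×10^-3 + 3.64/1.49×10^-3) = 0.05502 rad.

3.15°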